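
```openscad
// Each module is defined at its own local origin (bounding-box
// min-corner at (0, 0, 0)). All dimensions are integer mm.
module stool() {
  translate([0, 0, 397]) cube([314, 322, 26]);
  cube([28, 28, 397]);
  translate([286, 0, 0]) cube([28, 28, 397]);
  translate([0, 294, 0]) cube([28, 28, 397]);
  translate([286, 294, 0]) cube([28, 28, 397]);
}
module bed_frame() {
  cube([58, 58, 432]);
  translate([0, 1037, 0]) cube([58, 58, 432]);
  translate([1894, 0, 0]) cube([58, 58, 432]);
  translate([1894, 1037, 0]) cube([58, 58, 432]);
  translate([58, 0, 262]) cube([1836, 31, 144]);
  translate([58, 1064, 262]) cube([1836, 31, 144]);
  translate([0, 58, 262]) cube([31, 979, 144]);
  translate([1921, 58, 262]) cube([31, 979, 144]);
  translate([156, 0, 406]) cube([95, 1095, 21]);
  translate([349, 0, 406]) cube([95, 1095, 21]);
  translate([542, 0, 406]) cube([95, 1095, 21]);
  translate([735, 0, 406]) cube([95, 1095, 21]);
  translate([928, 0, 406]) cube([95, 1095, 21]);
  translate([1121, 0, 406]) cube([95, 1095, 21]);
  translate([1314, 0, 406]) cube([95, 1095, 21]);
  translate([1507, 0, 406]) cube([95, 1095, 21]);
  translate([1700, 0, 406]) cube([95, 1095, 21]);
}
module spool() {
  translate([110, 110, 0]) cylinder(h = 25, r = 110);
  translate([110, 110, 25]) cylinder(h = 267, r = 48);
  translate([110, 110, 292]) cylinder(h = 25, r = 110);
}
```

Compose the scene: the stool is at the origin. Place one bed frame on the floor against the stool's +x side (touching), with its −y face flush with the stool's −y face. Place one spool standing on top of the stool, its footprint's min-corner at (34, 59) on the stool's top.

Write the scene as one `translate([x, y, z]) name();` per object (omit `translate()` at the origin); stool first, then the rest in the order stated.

stool();
translate([314, 0, 0]) bed_frame();
translate([34, 59, 423]) spool();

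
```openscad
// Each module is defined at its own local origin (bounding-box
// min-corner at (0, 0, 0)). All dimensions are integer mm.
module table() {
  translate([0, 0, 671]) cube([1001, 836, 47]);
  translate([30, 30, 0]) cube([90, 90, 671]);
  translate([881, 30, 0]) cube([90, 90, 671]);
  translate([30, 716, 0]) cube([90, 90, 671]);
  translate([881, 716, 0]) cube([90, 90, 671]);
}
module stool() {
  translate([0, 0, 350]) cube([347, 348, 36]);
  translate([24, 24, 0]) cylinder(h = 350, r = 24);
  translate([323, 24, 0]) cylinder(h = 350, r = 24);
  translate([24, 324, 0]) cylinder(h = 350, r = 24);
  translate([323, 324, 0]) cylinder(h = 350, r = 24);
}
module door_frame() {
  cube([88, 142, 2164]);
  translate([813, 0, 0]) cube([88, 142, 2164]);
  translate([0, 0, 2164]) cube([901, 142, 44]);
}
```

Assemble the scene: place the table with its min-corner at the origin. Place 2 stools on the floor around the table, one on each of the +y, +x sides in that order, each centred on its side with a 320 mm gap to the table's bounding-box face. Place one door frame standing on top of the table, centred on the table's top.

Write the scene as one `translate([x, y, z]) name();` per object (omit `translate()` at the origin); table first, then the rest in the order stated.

table();
translate([327, 1156, 0]) stool();
translate([1321, 244, 0]) stool();
translate([50, 347, 718]) door_frame();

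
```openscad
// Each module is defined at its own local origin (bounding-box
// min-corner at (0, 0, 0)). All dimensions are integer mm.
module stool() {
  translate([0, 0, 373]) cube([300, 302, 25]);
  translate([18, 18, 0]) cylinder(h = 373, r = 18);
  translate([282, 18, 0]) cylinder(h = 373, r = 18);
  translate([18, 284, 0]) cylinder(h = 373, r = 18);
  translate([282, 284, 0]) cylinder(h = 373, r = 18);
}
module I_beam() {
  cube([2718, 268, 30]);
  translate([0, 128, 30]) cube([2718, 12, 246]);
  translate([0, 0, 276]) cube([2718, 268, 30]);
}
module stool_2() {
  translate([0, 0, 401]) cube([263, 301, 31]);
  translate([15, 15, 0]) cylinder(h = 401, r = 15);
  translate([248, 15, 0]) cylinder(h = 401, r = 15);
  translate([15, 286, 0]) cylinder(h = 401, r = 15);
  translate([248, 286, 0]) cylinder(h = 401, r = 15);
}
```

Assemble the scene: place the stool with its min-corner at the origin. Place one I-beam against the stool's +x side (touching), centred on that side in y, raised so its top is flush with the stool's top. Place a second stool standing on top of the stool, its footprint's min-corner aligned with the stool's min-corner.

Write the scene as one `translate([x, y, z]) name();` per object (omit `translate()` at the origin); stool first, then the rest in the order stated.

stool();
translate([300, 17, 92]) I_beam();
translate([0, 0, 398]) stool_2();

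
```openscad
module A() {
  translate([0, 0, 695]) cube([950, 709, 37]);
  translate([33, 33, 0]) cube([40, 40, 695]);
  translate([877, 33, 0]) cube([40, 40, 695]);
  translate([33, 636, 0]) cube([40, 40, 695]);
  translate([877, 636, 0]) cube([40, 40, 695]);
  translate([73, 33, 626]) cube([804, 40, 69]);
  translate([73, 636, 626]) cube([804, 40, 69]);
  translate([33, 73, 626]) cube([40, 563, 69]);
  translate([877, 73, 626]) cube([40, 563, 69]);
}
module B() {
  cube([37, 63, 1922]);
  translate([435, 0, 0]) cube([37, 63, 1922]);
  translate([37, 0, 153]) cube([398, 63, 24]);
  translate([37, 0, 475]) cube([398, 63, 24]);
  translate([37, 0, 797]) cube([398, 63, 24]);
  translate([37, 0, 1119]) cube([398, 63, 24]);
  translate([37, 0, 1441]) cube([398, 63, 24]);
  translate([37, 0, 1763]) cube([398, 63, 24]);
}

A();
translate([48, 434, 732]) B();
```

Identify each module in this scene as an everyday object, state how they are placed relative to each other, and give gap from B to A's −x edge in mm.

A is a table. B is a ladder. The ladder is on top of the table. The gap from the ladder to the table's −x edge is 48 mm.

The ladder's min-x is at 48; the table's min-x is 0; gap = 48 mm.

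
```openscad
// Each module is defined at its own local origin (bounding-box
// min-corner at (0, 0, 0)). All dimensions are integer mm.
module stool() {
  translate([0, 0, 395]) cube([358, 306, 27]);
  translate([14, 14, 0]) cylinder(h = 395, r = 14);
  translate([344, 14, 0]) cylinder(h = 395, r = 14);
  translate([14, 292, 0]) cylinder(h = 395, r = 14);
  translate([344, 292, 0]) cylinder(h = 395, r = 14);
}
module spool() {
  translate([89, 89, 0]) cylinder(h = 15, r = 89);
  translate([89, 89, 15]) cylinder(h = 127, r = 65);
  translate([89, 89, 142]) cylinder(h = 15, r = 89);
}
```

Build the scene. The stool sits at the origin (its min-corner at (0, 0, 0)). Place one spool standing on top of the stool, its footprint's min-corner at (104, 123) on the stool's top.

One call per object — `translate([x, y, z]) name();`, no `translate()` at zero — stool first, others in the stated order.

stool();
translate([104, 123, 422]) spool();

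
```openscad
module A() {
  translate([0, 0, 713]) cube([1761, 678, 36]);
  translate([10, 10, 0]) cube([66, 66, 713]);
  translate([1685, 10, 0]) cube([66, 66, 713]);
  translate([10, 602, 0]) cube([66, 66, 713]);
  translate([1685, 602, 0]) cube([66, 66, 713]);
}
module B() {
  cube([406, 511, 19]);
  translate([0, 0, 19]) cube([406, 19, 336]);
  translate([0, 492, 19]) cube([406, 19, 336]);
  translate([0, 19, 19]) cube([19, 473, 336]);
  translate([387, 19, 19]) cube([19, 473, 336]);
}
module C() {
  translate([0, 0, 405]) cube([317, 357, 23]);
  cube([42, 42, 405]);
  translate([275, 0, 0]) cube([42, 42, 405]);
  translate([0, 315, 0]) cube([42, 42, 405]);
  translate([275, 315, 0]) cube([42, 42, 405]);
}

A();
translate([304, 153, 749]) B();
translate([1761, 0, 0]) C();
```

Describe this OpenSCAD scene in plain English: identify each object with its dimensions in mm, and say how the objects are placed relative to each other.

A is a table: top 1761 mm (x) × 678 mm (y), 36 mm thick, upper face at z = 749 mm, on four 66×66 mm square legs, each inset 10 mm from the nearest pair of top edges, running from z = 0 to the bottom of the top.

B is an open storage box with external size 406×511×355 mm and wall thickness 19 mm (the base is also 19 mm thick). The base covers the whole footprint; the four walls stand on the base, with the y-facing walls full-width and the x-facing walls fitting between their inner faces.

C is a four-legged stool. The seat is a 317×357×23 mm slab whose top surface is at z = 428 mm; four square legs, each 42×42 mm in cross-section, run from the floor (z = 0) to the underside of the seat, each flush with a corner of the seat.

The open box is on top of the table. The stool is against the table's +x side, with their −y faces flush.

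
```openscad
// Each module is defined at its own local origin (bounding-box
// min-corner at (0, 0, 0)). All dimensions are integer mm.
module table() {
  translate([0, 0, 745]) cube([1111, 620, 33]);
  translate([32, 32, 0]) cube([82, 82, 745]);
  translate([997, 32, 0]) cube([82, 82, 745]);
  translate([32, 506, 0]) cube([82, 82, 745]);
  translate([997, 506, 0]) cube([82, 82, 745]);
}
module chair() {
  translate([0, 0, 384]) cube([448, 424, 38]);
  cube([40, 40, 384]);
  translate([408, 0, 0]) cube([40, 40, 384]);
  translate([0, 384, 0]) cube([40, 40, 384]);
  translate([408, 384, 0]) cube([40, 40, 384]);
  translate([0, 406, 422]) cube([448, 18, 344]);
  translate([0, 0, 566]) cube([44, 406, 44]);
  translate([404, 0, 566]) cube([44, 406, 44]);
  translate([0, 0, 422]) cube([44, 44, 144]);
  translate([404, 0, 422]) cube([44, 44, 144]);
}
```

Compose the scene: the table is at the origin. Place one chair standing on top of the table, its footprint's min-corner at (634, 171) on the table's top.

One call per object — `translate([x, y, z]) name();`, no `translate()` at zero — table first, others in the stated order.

table();
translate([634, 171, 778]) chair();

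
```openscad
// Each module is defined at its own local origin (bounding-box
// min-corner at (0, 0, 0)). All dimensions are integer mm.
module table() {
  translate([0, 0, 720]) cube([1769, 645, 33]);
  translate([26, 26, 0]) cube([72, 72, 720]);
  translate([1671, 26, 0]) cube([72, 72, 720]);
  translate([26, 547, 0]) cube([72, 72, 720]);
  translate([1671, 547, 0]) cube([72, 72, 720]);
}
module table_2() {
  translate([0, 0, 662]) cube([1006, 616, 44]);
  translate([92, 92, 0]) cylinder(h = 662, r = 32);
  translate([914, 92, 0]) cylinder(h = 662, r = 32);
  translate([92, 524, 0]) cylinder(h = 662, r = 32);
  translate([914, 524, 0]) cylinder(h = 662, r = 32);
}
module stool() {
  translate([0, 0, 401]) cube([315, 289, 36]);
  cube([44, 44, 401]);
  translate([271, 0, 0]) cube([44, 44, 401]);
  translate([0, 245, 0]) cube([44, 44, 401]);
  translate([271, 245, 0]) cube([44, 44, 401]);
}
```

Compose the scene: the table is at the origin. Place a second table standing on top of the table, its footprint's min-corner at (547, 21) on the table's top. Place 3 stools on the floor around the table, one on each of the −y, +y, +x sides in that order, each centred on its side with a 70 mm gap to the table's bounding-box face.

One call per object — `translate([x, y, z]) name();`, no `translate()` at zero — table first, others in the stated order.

table();
translate([547, 21, 753]) table_2();
translate([727, -359, 0]) stool();
translate([727, 715, 0]) stool();
translate([1839, 178, 0]) stool();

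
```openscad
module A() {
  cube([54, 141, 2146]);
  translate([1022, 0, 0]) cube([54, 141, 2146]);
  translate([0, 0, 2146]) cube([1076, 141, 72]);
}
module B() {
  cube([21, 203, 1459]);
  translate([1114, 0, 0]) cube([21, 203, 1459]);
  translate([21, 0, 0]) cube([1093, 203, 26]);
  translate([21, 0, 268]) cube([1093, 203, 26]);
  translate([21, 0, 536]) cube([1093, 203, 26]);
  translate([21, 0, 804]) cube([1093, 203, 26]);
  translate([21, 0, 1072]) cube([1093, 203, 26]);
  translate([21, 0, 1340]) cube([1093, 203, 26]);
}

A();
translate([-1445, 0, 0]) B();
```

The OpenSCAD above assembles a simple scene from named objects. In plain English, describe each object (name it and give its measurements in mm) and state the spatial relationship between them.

A is a door frame. The clear opening is 968 mm wide and 2146 mm high. Two 54 mm wide jambs, 141 mm deep, stand either side of the opening from the floor to the top of the opening. A 72 mm thick head sits across the top of both jambs, spanning the full outside width of the frame.

B is a bookshelf 1135 mm wide overall, 203 mm deep and 1459 mm tall. The two sides are 21 mm thick vertical panels. 6 horizontal shelves of 26 mm thickness span between the inner faces of the sides; the lowest shelf sits on the floor and shelves are stacked with a clear vertical gap of 242 mm between each pair.

The bookshelf is on the floor beside the door frame on its −x side.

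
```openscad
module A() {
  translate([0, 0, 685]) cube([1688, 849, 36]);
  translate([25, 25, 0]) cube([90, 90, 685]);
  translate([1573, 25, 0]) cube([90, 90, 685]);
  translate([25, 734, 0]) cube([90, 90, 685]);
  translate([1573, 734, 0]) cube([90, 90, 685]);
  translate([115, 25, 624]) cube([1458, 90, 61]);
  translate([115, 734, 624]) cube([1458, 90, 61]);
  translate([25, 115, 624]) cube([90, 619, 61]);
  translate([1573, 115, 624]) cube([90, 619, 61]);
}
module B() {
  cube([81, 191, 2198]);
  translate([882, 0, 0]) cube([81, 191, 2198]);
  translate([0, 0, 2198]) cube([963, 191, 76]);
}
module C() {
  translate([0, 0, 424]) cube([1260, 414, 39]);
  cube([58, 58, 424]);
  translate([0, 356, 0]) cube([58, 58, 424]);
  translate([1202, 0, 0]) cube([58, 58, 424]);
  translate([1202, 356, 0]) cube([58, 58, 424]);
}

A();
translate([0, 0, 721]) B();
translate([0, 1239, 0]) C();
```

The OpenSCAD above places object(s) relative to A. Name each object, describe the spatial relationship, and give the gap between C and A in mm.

The bench's nearest face is 390 mm from the table's +y face.

A is a table. B is a door frame. C is a bench. The door frame is on top of the table. The bench is on the floor beside the table on its +y side. The gap between the bench and the table is 390 mm.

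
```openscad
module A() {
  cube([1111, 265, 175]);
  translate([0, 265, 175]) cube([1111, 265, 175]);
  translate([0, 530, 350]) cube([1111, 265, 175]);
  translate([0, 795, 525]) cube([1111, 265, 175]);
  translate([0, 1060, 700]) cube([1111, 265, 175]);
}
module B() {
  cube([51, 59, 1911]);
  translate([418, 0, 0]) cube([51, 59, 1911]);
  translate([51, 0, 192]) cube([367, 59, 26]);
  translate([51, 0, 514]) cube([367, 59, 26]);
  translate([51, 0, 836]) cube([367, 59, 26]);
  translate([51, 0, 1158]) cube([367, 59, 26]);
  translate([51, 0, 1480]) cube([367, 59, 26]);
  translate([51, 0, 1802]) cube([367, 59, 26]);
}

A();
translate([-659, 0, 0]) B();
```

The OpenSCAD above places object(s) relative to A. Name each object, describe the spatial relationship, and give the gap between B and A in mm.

The ladder's nearest face is 190 mm from the staircase's −x face.

A is a staircase. B is a ladder. The ladder is on the floor beside the staircase on its −x side. The gap between the ladder and the staircase is 190 mm.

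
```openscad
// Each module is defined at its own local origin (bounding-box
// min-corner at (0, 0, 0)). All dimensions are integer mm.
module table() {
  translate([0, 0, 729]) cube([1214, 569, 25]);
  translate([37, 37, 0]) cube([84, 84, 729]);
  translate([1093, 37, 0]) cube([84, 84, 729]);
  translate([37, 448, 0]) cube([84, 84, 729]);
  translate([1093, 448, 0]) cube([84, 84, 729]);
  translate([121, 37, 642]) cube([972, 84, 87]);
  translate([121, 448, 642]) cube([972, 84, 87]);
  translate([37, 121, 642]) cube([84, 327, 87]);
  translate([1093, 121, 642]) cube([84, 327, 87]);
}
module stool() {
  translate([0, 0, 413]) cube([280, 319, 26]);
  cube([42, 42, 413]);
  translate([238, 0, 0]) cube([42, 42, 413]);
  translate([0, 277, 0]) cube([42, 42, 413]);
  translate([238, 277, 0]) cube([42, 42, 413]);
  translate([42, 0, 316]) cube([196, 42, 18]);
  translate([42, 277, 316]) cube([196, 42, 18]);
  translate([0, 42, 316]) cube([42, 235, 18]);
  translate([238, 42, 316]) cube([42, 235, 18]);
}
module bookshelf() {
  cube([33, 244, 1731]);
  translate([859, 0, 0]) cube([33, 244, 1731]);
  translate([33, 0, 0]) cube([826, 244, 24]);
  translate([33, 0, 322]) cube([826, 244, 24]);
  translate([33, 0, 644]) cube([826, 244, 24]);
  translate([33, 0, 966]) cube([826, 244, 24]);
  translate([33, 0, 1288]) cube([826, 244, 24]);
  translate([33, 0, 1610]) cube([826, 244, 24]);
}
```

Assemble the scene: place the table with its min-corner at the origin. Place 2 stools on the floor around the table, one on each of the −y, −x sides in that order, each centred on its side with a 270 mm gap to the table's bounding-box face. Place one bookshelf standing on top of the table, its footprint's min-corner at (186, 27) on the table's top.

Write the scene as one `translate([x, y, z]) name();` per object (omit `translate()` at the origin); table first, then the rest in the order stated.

table();
translate([467, -589, 0]) stool();
translate([-550, 125, 0]) stool();
translate([186, 27, 754]) bookshelf();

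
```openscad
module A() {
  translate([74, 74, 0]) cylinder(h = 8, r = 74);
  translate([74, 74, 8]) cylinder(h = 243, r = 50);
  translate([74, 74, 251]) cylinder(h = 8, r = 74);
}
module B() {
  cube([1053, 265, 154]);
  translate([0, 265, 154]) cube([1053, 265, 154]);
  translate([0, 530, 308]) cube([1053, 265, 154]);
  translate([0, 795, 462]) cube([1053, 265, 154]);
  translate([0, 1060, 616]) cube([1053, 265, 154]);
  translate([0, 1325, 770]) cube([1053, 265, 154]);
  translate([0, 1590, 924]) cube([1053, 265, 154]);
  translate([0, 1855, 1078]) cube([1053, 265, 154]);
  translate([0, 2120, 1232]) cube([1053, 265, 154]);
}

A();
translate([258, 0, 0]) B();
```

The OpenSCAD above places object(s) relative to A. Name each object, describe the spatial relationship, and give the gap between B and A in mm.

The staircase's nearest face is 110 mm from the spool's +x face.

A is a spool. B is a staircase. The staircase is on the floor beside the spool on its +x side. The gap between the staircase and the spool is 110 mm.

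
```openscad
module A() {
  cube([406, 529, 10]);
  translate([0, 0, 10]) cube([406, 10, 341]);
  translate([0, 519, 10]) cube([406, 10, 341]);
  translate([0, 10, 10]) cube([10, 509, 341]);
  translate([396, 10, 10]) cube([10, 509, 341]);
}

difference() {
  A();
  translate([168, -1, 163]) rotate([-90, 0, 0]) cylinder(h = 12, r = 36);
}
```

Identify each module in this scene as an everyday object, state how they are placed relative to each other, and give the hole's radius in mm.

The subtracted cylinder has r = 36 mm.

A is an open box. The open box has a circular hole through its front wall. The hole's radius is 36 mm.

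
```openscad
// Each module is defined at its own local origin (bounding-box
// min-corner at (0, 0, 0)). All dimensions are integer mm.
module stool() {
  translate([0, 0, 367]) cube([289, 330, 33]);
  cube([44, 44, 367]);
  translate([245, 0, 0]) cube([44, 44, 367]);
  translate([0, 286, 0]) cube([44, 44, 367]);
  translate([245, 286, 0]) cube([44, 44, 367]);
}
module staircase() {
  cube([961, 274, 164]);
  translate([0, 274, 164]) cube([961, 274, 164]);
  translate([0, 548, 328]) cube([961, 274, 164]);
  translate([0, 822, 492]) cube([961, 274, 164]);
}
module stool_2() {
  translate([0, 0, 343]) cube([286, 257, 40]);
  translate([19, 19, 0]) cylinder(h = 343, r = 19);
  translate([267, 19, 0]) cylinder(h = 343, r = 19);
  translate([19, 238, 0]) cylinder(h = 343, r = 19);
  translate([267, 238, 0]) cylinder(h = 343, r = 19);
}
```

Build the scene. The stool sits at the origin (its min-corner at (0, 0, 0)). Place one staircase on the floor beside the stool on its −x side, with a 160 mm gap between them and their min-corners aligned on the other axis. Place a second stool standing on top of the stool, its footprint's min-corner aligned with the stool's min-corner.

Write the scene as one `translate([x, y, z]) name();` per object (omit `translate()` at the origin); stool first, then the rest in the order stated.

stool();
translate([-1121, 0, 0]) staircase();
translate([0, 0, 400]) stool_2();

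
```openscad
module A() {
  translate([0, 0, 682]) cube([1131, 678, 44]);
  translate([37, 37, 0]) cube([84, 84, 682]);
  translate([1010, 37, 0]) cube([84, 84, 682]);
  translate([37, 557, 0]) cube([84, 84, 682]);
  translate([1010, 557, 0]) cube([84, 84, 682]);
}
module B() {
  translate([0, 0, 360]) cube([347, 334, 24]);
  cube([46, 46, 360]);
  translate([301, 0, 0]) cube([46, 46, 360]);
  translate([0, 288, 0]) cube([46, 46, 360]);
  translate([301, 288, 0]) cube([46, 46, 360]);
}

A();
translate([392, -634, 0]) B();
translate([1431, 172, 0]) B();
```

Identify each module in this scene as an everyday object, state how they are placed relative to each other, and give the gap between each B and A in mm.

A is a table. B is a stool. Two stools sit around the table at the −y, +x sides. The gap between each stool and the table is 300 mm.

Each stool's nearest face is 300 mm from the table's bounding box.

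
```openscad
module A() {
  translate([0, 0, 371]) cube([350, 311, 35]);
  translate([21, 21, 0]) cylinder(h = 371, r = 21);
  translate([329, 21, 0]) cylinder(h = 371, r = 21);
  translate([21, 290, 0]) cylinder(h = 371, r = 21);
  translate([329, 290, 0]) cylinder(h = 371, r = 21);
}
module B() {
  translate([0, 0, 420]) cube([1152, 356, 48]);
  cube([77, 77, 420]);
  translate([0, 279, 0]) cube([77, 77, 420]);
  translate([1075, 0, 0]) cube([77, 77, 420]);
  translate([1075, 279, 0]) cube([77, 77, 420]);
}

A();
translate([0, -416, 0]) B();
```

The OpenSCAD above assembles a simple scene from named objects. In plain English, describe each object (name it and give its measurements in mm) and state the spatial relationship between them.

A is a four-legged stool. The seat is 350×311 mm, 35 mm thick, top at z = 406 mm. It stands on four round legs, each 42 mm in diameter, from z = 0 to the seat underside, each leg's axis is inset half a diameter from the nearest pair of seat edges (so the leg's bounding box is flush with the corner).

B is a long wooden bench with a 1152 mm (x) × 356 mm (y) seat, 48 mm thick, its top surface 468 mm above the floor. Four 77 mm square legs at the seat corners, flush with the edges, run from z = 0 to the seat underside.

The bench is on the floor beside the stool on its −y side.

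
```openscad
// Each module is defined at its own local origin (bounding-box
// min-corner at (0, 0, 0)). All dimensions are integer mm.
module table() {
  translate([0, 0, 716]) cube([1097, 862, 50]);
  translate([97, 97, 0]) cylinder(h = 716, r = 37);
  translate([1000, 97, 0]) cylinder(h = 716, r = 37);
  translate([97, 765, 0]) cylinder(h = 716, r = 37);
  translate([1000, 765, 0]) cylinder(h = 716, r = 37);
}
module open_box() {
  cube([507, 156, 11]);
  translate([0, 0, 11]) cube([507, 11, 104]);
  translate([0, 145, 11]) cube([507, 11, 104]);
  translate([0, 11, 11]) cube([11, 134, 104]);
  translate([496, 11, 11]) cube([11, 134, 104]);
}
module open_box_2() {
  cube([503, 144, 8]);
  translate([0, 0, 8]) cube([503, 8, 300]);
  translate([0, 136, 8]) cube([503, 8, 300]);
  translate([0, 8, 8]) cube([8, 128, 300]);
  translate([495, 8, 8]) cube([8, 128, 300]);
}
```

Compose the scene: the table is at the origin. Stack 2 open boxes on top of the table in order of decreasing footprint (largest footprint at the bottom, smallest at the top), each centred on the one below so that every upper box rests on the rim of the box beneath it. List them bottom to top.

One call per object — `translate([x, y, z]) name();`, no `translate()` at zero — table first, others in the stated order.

table();
translate([295, 353, 766]) open_box();
translate([297, 359, 881]) open_box_2();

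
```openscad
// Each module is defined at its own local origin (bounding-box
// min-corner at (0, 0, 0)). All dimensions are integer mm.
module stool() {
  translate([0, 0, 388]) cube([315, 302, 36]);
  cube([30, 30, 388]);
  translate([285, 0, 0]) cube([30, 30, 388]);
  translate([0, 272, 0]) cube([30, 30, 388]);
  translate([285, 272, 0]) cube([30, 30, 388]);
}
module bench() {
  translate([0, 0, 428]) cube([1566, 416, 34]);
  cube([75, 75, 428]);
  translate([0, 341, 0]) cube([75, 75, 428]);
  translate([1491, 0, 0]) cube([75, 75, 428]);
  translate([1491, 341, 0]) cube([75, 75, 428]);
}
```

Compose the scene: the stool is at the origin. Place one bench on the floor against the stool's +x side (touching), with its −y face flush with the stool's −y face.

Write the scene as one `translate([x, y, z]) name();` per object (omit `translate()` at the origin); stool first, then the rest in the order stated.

stool();
translate([315, 0, 0]) bench();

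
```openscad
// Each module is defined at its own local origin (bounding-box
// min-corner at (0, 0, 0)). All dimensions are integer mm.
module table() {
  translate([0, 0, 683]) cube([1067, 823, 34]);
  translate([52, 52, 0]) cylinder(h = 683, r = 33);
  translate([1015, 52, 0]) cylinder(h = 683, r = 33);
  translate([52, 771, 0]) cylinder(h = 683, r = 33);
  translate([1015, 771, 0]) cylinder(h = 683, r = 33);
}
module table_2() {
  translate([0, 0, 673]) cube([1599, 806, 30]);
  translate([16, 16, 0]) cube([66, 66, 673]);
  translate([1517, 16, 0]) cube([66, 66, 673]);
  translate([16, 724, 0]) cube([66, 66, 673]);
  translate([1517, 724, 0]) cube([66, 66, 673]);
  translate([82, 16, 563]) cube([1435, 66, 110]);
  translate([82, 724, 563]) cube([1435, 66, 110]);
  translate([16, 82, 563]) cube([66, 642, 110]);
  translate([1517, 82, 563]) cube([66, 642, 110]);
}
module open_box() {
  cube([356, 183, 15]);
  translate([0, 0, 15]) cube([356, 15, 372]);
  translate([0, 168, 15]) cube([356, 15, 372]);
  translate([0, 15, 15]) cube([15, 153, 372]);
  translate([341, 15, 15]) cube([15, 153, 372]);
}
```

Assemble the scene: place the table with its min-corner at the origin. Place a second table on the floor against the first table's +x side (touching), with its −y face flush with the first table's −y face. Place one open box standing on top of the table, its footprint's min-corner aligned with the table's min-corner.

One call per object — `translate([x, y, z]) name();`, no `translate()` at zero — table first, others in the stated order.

table();
translate([1067, 0, 0]) table_2();
translate([0, 0, 717]) open_box();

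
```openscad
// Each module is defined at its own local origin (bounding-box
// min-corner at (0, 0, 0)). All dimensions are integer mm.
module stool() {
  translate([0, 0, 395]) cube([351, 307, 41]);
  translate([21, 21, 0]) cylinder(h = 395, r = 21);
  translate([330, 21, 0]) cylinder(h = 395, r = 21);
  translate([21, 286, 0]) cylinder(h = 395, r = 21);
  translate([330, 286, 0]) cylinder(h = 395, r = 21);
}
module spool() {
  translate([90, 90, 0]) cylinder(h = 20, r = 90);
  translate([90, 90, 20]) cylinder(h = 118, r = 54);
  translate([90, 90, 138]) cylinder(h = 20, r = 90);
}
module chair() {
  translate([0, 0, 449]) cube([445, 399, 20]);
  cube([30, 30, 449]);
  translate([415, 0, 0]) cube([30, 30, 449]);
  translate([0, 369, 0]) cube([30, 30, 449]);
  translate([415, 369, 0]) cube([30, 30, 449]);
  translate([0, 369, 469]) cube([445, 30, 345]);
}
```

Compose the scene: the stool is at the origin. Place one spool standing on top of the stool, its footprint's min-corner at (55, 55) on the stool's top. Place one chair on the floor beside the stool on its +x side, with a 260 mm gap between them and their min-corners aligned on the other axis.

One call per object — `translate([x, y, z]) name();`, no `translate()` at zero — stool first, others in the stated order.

stool();
translate([55, 55, 436]) spool();
translate([611, 0, 0]) chair();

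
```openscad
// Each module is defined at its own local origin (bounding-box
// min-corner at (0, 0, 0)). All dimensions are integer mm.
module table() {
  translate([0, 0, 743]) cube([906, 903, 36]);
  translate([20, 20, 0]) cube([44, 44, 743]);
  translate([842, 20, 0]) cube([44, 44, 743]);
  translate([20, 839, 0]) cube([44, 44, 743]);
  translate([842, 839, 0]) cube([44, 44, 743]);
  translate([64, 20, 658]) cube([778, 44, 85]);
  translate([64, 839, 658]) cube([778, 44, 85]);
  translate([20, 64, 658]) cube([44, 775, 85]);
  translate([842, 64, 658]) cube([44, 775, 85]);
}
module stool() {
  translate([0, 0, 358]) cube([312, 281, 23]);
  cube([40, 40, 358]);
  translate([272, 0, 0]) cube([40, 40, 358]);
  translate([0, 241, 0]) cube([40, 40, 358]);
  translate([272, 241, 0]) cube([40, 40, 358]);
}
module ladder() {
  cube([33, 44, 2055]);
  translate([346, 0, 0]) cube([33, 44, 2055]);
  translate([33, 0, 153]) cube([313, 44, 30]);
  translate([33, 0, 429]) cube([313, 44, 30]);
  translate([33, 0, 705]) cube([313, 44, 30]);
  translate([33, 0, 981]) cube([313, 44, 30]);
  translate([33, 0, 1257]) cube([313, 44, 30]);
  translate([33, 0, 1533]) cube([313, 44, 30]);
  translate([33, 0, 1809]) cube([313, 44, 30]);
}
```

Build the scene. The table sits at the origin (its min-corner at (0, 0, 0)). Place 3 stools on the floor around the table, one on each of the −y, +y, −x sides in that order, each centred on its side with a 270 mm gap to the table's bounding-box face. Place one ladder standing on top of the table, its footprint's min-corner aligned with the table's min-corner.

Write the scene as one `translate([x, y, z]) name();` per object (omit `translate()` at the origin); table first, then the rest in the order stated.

table();
translate([297, -551, 0]) stool();
translate([297, 1173, 0]) stool();
translate([-582, 311, 0]) stool();
translate([0, 0, 779]) ladder();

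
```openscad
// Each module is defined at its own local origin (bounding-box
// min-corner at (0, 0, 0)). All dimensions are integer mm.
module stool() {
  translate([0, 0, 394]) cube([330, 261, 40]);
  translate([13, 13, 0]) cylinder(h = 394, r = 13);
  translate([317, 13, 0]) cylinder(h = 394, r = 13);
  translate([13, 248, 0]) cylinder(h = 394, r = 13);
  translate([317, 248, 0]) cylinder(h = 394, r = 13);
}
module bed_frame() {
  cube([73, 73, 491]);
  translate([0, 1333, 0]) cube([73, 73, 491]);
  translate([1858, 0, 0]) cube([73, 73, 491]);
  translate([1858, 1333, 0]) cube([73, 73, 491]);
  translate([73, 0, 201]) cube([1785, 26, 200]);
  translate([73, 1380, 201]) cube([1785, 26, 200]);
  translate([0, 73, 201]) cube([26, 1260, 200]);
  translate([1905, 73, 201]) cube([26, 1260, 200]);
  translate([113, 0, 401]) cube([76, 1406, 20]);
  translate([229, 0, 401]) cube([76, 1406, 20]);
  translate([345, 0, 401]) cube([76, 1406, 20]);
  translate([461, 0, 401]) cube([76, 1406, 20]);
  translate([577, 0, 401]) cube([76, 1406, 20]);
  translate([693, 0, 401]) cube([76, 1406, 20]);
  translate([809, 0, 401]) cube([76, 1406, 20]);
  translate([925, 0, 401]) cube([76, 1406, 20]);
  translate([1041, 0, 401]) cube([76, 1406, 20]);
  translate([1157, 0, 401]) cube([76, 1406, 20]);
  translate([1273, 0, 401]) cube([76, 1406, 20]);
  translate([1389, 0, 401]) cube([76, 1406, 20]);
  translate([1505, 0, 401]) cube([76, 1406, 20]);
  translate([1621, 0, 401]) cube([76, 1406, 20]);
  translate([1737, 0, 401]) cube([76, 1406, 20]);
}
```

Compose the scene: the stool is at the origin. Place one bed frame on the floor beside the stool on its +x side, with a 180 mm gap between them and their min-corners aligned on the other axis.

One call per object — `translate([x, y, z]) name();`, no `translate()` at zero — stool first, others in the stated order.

stool();
translate([510, 0, 0]) bed_frame();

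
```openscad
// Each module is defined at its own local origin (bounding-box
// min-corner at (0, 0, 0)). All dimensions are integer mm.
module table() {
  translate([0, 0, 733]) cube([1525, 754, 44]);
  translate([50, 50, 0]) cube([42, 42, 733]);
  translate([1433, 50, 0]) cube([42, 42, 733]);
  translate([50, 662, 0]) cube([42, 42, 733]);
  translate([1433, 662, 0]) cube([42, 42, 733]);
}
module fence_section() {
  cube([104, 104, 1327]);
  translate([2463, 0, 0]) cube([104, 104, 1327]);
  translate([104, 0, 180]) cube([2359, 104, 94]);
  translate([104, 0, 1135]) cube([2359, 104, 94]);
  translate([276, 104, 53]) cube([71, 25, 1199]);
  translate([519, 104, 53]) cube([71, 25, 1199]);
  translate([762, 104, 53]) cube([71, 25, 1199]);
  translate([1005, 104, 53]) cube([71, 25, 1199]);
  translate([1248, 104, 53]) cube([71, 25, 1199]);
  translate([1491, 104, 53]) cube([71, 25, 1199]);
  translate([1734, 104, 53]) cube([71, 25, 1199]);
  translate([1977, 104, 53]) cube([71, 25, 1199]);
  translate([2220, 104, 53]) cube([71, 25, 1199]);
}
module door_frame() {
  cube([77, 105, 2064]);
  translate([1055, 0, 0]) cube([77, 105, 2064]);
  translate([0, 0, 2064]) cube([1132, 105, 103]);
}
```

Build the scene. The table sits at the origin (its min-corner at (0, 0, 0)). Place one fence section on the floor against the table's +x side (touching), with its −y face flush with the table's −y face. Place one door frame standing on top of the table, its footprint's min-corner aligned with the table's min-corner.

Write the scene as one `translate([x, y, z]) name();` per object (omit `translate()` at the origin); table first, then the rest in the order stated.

table();
translate([1525, 0, 0]) fence_section();
translate([0, 0, 777]) door_frame();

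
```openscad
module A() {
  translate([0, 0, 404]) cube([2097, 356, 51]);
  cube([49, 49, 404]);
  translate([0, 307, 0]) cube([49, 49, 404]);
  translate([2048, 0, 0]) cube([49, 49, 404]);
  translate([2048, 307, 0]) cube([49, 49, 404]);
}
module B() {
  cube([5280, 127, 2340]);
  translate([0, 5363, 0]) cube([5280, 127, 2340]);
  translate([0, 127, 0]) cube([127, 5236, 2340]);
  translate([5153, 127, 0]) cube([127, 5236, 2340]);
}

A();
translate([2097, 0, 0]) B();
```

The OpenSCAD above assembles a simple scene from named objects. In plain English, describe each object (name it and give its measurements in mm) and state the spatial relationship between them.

A is a bench: a 2097×356 mm seat slab, 51 mm thick, top at z = 455 mm, on four 49×49 mm square legs flush with the seat corners and standing on z = 0.

B is a box-shaped house frame (walls only): outside footprint 5280×5490 mm, wall height 2340 mm, wall thickness 127 mm. The two y-facing walls run the full x-width; the two x-facing walls fit between the inner faces of the y-facing walls.

The house frame is against the bench's +x side, with their −y faces flush.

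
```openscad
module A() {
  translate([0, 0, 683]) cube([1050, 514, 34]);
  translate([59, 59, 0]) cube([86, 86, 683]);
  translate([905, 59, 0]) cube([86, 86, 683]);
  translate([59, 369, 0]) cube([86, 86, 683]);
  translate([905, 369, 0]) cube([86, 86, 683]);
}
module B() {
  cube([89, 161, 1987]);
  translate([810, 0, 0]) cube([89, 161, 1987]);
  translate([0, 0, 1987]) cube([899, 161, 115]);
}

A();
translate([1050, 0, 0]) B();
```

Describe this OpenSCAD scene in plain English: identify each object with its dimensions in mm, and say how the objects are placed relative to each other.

A is a table: top 1050 mm (x) × 514 mm (y), 34 mm thick, upper face at z = 717 mm, on four 86×86 mm square legs, each inset 59 mm from the nearest pair of top edges, running from z = 0 to the bottom of the top.

B is a rectangular door frame: two vertical jambs of 89×161 mm section, 1987 mm tall, with a clear opening 721 mm wide between their inner faces. A header 115 mm tall and 161 mm deep lies on top of the jambs and spans the full outside width.

The door frame is against the table's +x side, with their −y faces flush.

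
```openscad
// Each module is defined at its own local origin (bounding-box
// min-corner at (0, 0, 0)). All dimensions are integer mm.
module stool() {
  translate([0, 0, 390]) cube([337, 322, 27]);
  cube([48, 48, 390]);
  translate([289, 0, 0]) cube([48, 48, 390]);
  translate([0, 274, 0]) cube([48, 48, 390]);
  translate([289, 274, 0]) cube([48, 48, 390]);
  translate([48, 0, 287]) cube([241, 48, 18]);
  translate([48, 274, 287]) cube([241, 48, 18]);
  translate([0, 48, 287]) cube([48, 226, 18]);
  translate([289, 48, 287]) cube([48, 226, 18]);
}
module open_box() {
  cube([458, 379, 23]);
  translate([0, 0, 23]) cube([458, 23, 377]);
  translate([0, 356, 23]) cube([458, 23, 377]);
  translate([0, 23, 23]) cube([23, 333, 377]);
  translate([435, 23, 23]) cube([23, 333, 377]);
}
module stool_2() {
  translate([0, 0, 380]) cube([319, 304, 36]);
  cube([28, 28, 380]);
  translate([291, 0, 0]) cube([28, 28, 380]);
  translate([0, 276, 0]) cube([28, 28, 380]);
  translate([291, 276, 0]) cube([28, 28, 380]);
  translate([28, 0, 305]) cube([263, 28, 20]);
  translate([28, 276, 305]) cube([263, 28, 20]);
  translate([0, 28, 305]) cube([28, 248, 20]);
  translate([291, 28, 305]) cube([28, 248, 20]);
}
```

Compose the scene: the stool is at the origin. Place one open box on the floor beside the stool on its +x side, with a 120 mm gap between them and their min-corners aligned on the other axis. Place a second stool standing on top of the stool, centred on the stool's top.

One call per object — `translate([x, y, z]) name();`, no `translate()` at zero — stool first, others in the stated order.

stool();
translate([457, 0, 0]) open_box();
translate([9, 9, 417]) stool_2();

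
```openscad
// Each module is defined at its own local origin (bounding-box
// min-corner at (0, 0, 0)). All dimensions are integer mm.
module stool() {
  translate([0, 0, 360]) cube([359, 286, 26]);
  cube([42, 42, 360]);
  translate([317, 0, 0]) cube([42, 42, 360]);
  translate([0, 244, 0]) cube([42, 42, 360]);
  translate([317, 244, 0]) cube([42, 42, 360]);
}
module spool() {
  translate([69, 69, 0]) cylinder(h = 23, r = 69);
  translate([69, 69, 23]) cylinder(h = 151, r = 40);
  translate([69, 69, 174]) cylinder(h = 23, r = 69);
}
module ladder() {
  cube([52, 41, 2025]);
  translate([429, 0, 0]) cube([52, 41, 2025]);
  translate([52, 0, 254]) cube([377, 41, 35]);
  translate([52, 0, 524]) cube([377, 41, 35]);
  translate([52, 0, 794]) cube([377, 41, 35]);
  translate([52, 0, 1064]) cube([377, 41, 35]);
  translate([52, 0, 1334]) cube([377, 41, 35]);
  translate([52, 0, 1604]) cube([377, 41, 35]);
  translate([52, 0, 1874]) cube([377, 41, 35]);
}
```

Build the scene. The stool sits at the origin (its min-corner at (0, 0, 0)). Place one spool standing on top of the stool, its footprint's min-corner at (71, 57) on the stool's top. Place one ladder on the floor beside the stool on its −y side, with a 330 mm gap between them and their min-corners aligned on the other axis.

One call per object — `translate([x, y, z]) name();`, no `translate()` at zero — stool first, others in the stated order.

stool();
translate([71, 57, 386]) spool();
translate([0, -371, 0]) ladder();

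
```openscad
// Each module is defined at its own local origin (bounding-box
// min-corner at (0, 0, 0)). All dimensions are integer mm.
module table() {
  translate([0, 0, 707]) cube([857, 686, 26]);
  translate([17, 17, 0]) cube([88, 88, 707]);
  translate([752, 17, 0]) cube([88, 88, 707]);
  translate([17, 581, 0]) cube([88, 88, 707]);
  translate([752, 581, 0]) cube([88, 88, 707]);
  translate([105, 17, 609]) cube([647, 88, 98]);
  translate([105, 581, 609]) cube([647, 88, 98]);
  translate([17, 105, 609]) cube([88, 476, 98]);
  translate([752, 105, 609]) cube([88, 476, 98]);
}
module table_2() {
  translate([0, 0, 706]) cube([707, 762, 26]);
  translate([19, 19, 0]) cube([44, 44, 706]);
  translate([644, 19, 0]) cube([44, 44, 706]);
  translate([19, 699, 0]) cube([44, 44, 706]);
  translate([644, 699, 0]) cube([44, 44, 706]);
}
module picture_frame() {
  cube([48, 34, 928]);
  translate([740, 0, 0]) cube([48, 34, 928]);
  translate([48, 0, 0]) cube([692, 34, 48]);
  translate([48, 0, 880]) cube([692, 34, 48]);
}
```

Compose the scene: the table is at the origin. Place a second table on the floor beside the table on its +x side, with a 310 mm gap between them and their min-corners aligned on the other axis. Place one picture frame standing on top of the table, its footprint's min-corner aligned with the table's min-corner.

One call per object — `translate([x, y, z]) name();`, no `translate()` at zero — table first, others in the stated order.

table();
translate([1167, 0, 0]) table_2();
translate([0, 0, 733]) picture_frame();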